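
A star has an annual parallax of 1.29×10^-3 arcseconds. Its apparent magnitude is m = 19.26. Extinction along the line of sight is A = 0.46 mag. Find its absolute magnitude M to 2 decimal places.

M ≈ 9.35

d = 1/p = 1/1.29×10^-3″ = 775.2 pc
5 log₁₀(d/10 pc) = 5 log₁₀(775.2) − 5 = 9.447
M = m − 5 log₁₀(d/10) − A = 19.26 − 9.447 − 0.46 = 9.353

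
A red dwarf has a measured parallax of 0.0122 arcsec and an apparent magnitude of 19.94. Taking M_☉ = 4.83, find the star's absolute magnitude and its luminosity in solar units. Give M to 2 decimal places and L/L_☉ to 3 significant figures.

d = 1/p = 1/0.0122″ = 81.97 pc
M = m − 5 log₁₀ d + 5 = 19.94 − 5·1.9136 + 5 = 15.372
M − M_☉ = 15.372 − 4.83 = 10.542
L/L_☉ = 10^(−0.4 × 10.542) = 6.071×10^-5

M ≈ 15.37; L/L_☉ ≈ 6.07×10^-5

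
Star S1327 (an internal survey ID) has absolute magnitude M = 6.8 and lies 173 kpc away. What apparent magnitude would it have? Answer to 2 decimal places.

d = 173 kpc = 173000 pc
m = M + 5 log₁₀ d − 5 = 6.8 + 5·5.2380 − 5 = 27.990

m ≈ 27.99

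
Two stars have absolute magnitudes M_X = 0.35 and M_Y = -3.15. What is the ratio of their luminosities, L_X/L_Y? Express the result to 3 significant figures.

ΔM = M_X − M_Y = 3.50
L_X/L_Y = 10^(−0.4 ΔM) = 10^-1.400 = 0.03981

L_X/L_Y ≈ 0.0398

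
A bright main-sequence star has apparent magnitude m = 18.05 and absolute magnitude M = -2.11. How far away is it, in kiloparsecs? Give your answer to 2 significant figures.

d ≈ 110 kpc

μ = m − M = 20.160
m − M = 5 log₁₀ d − 5
log₁₀ d = (m − M)/5 + 1 = 5.0320
d = 10^5.0320 = 107600 pc
= 107.6 kpc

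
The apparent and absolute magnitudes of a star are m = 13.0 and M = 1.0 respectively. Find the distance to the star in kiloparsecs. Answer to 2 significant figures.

d ≈ 2.5 kpc

Distance modulus: m − M = 13.0 − (1.0) = 12.000
m − M = 5 log₁₀ d − 5
log₁₀ d = (m − M)/5 + 1 = 3.4000
d = 10^3.4000 = 2512 pc
= 2.512 kpc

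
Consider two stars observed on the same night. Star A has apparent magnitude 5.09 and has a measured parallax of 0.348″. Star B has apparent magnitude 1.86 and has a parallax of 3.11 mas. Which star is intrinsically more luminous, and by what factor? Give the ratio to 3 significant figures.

Star B is more luminous, by a factor of 245000.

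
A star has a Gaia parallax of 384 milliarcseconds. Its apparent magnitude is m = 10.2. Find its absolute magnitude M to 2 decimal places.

M ≈ 13.12

p = 384 mas = 0.384″ → d = 1/p = 2.604 pc
5 log₁₀(d/10 pc) = 5 log₁₀(2.604) − 5 = -2.922
M = m − 5 log₁₀(d/10) = 10.2 + 2.922 = 13.122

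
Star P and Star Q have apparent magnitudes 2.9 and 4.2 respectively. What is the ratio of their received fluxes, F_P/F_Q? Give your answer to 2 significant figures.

F_P/F_Q ≈ 3.3

Magnitude difference = -1.3
Flux ratio = 10^(−0.4 Δm) = 10^(−0.4 × -1.3) = 10^0.520 = 3.311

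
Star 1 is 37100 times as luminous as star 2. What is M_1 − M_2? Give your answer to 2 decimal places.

M_1 − M_2 ≈ -11.42

Pogson: ΔM = −2.5 log₁₀(ratio) = −2.5 log₁₀(37100) = −2.5 × 4.5694 = -11.423
Star 1 is brighter, so it has the smaller magnitude: the difference is negative.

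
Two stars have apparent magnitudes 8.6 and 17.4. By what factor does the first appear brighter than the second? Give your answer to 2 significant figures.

3300

Δm = 8.6 − (17.4) = -8.8
Flux ratio = 10^(−0.4 Δm) = 10^(−0.4 × -8.8) = 10^3.520 = 3311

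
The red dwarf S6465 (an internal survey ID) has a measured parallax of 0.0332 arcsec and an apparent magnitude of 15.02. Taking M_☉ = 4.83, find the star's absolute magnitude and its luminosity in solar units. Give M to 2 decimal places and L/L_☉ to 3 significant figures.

M ≈ 12.63; L/L_☉ ≈ 7.62×10^-4

d = 1/p = 1/0.0332″ = 30.12 pc
M = m − 5 log₁₀ d + 5 = 15.02 − 5·1.4789 + 5 = 12.626
M − M_☉ = 12.626 − 4.83 = 7.796
L/L_☉ = 10^(−0.4 × 7.796) = 7.616×10^-4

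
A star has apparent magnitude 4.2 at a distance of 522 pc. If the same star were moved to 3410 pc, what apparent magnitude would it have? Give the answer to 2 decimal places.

Flux ∝ 1/d², so Δm = 5 log₁₀(d₂/d₁) = 5 log₁₀(3410/522) = 4.075
m₂ = m₁ + Δm = 4.2 + (4.075) = 8.275

m ≈ 8.28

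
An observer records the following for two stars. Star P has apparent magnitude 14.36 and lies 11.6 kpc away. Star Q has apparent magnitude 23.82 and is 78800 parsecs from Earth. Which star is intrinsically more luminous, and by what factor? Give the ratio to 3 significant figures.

Star P: d = 11.6 kpc = 11600 pc
Star P: M = m − 5 log₁₀ d + 5 = 14.36 − 5·4.0645 + 5 = -0.962
Star Q: M = m − 5 log₁₀ d + 5 = 23.82 − 5·4.8965 + 5 = 4.337
ΔM = M_P − M_Q = -0.962 − (4.337) = -5.300; smaller M is more luminous → Star P.
L ratio = 10^(0.4 |ΔM|) = 10^2.120 = 131.8

Star P is more luminous, by a factor of 132.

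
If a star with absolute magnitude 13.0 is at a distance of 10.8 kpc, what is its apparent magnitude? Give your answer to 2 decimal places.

d = 10.8 kpc = 10800 pc
m = M + 5 log₁₀ d − 5 = 13.0 + 5·4.0334 − 5 = 28.167

m ≈ 28.17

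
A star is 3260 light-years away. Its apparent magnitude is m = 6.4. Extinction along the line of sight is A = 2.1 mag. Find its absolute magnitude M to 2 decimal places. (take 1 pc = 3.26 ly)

M ≈ -5.70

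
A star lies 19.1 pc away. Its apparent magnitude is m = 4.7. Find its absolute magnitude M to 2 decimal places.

5 log₁₀(d/10 pc) = 5 log₁₀(19.10) − 5 = 1.405
M = m − 5 log₁₀(d/10) = 4.7 − 1.405 = 3.295

M ≈ 3.29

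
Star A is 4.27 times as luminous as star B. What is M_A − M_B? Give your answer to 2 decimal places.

M_A − M_B ≈ -1.58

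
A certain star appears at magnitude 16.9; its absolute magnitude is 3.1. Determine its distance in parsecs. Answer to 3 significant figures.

d ≈ 5750 pc

μ = m − M = 13.800
m − M = 5 log₁₀ d − 5
log₁₀ d = (m − M)/5 + 1 = 3.7600
d = 10^3.7600 = 5754 pc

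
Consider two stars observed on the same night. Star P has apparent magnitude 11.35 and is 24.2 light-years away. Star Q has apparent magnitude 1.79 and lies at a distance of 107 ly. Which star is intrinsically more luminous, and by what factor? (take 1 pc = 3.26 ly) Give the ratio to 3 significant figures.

Star Q is more luminous, by a factor of 130000.

Star P: d = 24.2 ly / 3.26 = 7.423 pc
Star P: M = m − 5 log₁₀ d + 5 = 11.35 − 5·0.8706 + 5 = 11.997
Star Q: d = 107 ly / 3.26 = 32.82 pc
Star Q: M = m − 5 log₁₀ d + 5 = 1.79 − 5·1.5162 + 5 = -0.791
ΔM = M_P − M_Q = 11.997 − (-0.791) = 12.788; smaller M is more luminous → Star Q.
L ratio = 10^(0.4 |ΔM|) = 10^5.115 = 130400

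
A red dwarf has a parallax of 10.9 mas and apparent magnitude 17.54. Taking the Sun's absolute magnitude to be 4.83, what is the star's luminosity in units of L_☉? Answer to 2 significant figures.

d = 1/p = 1000/10.9 mas = 91.74 pc
M = m − 5 log₁₀ d + 5 = 17.54 − 5·1.9626 + 5 = 12.727
M − M_☉ = 12.727 − 4.83 = 7.897
L/L_☉ = 10^(−0.4 × 7.897) = 6.937×10^-4

L/L_☉ ≈ 6.9×10^-4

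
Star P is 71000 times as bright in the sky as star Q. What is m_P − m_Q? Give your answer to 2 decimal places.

m_P − m_Q ≈ -12.13

Pogson: Δm = −2.5 log₁₀(ratio) = −2.5 log₁₀(71000) = −2.5 × 4.8513 = -12.128
Star P is brighter, so it has the smaller magnitude: the difference is negative.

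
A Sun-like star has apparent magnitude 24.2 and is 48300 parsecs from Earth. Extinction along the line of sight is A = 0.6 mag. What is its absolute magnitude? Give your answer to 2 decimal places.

5 log₁₀(d/10 pc) = 5 log₁₀(48300) − 5 = 18.420
M = m − 5 log₁₀(d/10) − A = 24.2 − 18.420 − 0.6 = 5.180

M ≈ 5.18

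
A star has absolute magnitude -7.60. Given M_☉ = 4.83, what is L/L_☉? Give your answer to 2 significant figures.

L/L_☉ ≈ 94000

M − M_☉ = -7.60 − 4.83 = -12.430
L/L_☉ = 10^(−0.4 (M − M_☉)) = 10^4.972 = 93760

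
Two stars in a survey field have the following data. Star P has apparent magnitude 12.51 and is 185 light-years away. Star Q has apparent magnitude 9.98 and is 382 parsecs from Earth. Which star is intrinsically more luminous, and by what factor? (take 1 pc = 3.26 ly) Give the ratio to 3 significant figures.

Star Q is more luminous, by a factor of 466.

Star P: d = 185 ly / 3.26 = 56.75 pc
Star P: M = m − 5 log₁₀ d + 5 = 12.51 − 5·1.7540 + 5 = 8.740
Star Q: M = m − 5 log₁₀ d + 5 = 9.98 − 5·2.5821 + 5 = 2.070
ΔM = M_P − M_Q = 8.740 − (2.070) = 6.671; smaller M is more luminous → Star Q.
L ratio = 10^(0.4 |ΔM|) = 10^2.668 = 465.8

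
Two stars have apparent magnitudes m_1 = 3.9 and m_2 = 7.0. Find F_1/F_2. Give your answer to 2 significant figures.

Δm = 3.9 − (7.0) = -3.1
Flux ratio = 10^(−0.4 Δm) = 10^(−0.4 × -3.1) = 10^1.240 = 17.38

F_1/F_2 ≈ 17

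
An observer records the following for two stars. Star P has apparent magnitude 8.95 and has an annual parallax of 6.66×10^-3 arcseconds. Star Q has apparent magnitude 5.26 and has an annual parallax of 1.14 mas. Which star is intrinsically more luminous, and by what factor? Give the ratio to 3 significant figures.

Star P: d = 1/p = 1/6.66×10^-3″ = 150.2 pc
Star P: M = m − 5 log₁₀ d + 5 = 8.95 − 5·2.1765 + 5 = 3.067
Star Q: p = 1.14 mas = 1.14×10^-3″ → d = 1/p = 877.2 pc
Star Q: M = m − 5 log₁₀ d + 5 = 5.26 − 5·2.9431 + 5 = -4.455
ΔM = M_P − M_Q = 3.067 − (-4.455) = 7.523; smaller M is more luminous → Star Q.
L ratio = 10^(0.4 |ΔM|) = 10^3.009 = 1021

Star Q is more luminous, by a factor of 1020.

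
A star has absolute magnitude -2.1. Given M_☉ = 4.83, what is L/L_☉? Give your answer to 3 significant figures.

M − M_☉ = -2.1 − 4.83 = -6.930
L/L_☉ = 10^(−0.4 (M − M_☉)) = 10^2.772 = 591.6

L/L_☉ ≈ 592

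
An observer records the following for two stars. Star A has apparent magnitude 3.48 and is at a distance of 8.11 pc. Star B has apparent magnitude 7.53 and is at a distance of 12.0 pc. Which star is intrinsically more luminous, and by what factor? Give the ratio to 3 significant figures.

Star A is more luminous, by a factor of 19.0.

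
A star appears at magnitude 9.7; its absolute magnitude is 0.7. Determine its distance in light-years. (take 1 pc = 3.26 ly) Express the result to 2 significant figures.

d ≈ 2100 ly

μ = m − M = 9.000
m − M = 5 log₁₀ d − 5
log₁₀ d = (m − M)/5 + 1 = 2.8000
d = 10^2.8000 = 631.0 pc
= 2057 ly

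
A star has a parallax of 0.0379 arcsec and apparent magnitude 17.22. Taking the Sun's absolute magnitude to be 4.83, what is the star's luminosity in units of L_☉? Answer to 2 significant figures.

d = 1/p = 1/0.0379″ = 26.39 pc
M = m − 5 log₁₀ d + 5 = 17.22 − 5·1.4214 + 5 = 15.113
M − M_☉ = 15.113 − 4.83 = 10.283
L/L_☉ = 10^(−0.4 × 10.283) = 7.704×10^-5

L/L_☉ ≈ 7.7×10^-5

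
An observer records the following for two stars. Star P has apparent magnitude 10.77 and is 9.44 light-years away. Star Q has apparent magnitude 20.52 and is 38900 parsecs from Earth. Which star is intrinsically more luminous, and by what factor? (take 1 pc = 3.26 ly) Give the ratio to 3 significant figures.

Star Q is more luminous, by a factor of 22700.

Star P: d = 9.44 ly / 3.26 = 2.896 pc
Star P: M = m − 5 log₁₀ d + 5 = 10.77 − 5·0.4618 + 5 = 13.461
Star Q: M = m − 5 log₁₀ d + 5 = 20.52 − 5·4.5899 + 5 = 2.570
ΔM = M_P − M_Q = 13.461 − (2.570) = 10.891; smaller M is more luminous → Star Q.
L ratio = 10^(0.4 |ΔM|) = 10^4.356 = 22720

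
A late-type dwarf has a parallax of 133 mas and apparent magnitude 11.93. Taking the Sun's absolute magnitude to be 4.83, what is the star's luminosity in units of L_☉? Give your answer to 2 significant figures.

L/L_☉ ≈ 8.2×10^-4

d = 1/p = 1000/133 mas = 7.519 pc
M = m − 5 log₁₀ d + 5 = 11.93 − 5·0.8761 + 5 = 12.549
M − M_☉ = 12.549 − 4.83 = 7.719
L/L_☉ = 10^(−0.4 × 7.719) = 8.171×10^-4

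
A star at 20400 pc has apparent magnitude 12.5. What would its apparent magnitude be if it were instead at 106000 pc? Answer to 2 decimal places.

Flux ∝ 1/d², so Δm = 5 log₁₀(d₂/d₁) = 5 log₁₀(106000/20400) = 3.578
m₂ = m₁ + Δm = 12.5 + (3.578) = 16.078

m ≈ 16.08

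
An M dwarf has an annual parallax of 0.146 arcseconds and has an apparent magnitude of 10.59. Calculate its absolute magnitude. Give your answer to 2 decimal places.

M ≈ 11.41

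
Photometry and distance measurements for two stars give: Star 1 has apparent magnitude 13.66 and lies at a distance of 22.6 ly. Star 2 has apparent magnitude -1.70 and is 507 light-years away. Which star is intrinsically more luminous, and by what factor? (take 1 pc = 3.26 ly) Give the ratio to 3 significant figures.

Star 1: d = 22.6 ly / 3.26 = 6.933 pc
Star 1: M = m − 5 log₁₀ d + 5 = 13.66 − 5·0.8409 + 5 = 14.456
Star 2: d = 507 ly / 3.26 = 155.5 pc
Star 2: M = m − 5 log₁₀ d + 5 = -1.70 − 5·2.1918 + 5 = -7.659
ΔM = M_1 − M_2 = 14.456 − (-7.659) = 22.114; smaller M is more luminous → Star 2.
L ratio = 10^(0.4 |ΔM|) = 10^8.846 = 7.011×10^8

Star 2 is more luminous, by a factor of 7.01×10^8.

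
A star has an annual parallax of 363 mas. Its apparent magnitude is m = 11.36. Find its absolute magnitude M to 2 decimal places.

M ≈ 14.16

p = 363 mas = 0.363″ → d = 1/p = 2.755 pc
5 log₁₀(d/10 pc) = 5 log₁₀(2.755) − 5 = -2.800
M = m − 5 log₁₀(d/10) = 11.36 + 2.800 = 14.160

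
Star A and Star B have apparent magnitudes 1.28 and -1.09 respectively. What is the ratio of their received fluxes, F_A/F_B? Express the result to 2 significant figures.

Δm = 1.28 − (-1.09) = 2.37
Flux ratio = 10^(−0.4 Δm) = 10^(−0.4 × 2.37) = 10^-0.948 = 0.1127

F_A/F_B ≈ 0.11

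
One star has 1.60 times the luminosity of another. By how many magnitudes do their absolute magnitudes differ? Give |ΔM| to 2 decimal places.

Pogson: ΔM = −2.5 log₁₀(ratio) = −2.5 log₁₀(1.60) = −2.5 × 0.2041 = -0.510

|ΔM| ≈ 0.51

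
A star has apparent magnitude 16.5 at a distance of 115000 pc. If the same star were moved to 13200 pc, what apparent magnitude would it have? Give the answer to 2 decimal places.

Flux ∝ 1/d², so Δm = 5 log₁₀(d₂/d₁) = 5 log₁₀(13200/115000) = -4.701
m₂ = m₁ + Δm = 16.5 + (-4.701) = 11.799

m ≈ 11.80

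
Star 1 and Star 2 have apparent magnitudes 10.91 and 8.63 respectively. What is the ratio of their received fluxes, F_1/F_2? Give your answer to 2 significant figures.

Magnitude difference = 2.28
Flux ratio = 10^(−0.4 Δm) = 10^(−0.4 × 2.28) = 10^-0.912 = 0.1225

F_1/F_2 ≈ 0.12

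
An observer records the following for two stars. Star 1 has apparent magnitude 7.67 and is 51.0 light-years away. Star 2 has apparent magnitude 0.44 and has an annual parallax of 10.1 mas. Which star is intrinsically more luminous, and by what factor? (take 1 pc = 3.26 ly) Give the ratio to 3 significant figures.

Star 2 is more luminous, by a factor of 31200.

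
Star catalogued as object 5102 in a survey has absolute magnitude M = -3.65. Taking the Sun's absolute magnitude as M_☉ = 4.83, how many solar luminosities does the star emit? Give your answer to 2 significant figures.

M − M_☉ = -3.65 − 4.83 = -8.480
L/L_☉ = 10^(−0.4 (M − M_☉)) = 10^3.392 = 2466

L/L_☉ ≈ 2500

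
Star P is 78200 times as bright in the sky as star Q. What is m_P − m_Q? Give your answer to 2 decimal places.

m_P − m_Q ≈ -12.23

Pogson: Δm = −2.5 log₁₀(ratio) = −2.5 log₁₀(78200) = −2.5 × 4.8932 = -12.233
Star P is brighter, so it has the smaller magnitude: the difference is negative.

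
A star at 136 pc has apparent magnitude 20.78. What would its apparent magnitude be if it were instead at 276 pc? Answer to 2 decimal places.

m ≈ 22.32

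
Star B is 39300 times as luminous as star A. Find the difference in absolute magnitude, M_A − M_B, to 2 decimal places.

Pogson: ΔM = −2.5 log₁₀(ratio) = −2.5 log₁₀(39300) = −2.5 × 4.5944 = -11.486
Star B is brighter so has the smaller magnitude: M_A − M_B is positive.

M_A − M_B ≈ 11.49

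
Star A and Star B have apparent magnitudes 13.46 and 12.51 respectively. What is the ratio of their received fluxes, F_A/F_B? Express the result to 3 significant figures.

Δm = 13.46 − (12.51) = 0.95
Flux ratio = 10^(−0.4 Δm) = 10^(−0.4 × 0.95) = 10^-0.380 = 0.4169

F_A/F_B ≈ 0.417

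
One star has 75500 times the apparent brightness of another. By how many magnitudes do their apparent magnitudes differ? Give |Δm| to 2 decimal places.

|Δm| ≈ 12.19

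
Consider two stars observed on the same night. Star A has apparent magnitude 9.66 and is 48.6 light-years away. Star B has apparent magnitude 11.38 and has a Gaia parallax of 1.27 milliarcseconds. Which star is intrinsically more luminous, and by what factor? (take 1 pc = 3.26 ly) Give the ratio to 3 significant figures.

Star B is more luminous, by a factor of 572.

Star A: d = 48.6 ly / 3.26 = 14.91 pc
Star A: M = m − 5 log₁₀ d + 5 = 9.66 − 5·1.1734 + 5 = 8.793
Star B: p = 1.27 mas = 1.27×10^-3″ → d = 1/p = 787.4 pc
Star B: M = m − 5 log₁₀ d + 5 = 11.38 − 5·2.8962 + 5 = 1.899
ΔM = M_A − M_B = 8.793 − (1.899) = 6.894; smaller M is more luminous → Star B.
L ratio = 10^(0.4 |ΔM|) = 10^2.758 = 572.2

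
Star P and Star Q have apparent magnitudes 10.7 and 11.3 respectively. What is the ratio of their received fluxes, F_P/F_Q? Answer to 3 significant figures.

F_P/F_Q ≈ 1.74

Magnitude difference = -0.6
Flux ratio = 10^(−0.4 Δm) = 10^(−0.4 × -0.6) = 10^0.240 = 1.738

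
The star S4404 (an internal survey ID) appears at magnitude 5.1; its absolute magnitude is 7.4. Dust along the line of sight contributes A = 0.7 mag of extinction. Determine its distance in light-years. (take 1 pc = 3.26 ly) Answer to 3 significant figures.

m − M = 5 log₁₀(d/10 pc) + A  ⇒  5.1 − (7.4) − 0.7 = 5 log₁₀(d/10)
-3.000 = 5 log₁₀(d/10)
log₁₀ d = (m − M − A)/5 + 1 = 0.4000
d = 10^0.4000 = 2.512 pc
= 8.189 ly

d ≈ 8.19 ly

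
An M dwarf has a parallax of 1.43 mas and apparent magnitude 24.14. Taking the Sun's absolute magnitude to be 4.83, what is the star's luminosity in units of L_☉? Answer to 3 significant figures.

L/L_☉ ≈ 9.23×10^-5

d = 1/p = 1000/1.43 mas = 699.3 pc
M = m − 5 log₁₀ d + 5 = 24.14 − 5·2.8447 + 5 = 14.917
M − M_☉ = 14.917 − 4.83 = 10.087
L/L_☉ = 10^(−0.4 × 10.087) = 9.233×10^-5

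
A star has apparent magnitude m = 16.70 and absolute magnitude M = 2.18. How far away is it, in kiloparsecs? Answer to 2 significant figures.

μ = m − M = 14.520
m − M = 5 log₁₀ d − 5
log₁₀ d = (m − M)/5 + 1 = 3.9040
d = 10^3.9040 = 8017 pc
= 8.017 kpc

d ≈ 8.0 kpc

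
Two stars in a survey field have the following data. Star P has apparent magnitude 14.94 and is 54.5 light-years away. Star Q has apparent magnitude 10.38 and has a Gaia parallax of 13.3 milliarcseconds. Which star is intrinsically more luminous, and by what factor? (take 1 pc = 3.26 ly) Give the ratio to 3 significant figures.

Star P: d = 54.5 ly / 3.26 = 16.72 pc
Star P: M = m − 5 log₁₀ d + 5 = 14.94 − 5·1.2232 + 5 = 13.824
Star Q: p = 13.3 mas = 0.0133″ → d = 1/p = 75.19 pc
Star Q: M = m − 5 log₁₀ d + 5 = 10.38 − 5·1.8761 + 5 = 5.999
ΔM = M_P − M_Q = 13.824 − (5.999) = 7.825; smaller M is more luminous → Star Q.
L ratio = 10^(0.4 |ΔM|) = 10^3.130 = 1349

Star Q is more luminous, by a factor of 1350.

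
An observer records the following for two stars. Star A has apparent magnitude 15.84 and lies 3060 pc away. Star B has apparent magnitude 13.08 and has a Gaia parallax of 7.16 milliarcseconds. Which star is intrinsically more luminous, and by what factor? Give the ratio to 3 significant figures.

Star A is more luminous, by a factor of 37.8.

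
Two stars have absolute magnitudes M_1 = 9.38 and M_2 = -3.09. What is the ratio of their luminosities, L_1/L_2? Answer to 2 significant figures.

L_1/L_2 ≈ 1.0×10^-5

ΔM = M_1 − M_2 = 12.47
L_1/L_2 = 10^(−0.4 ΔM) = 10^-4.988 = 1.028×10^-5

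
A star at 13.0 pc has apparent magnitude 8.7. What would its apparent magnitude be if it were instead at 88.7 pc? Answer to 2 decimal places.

m ≈ 12.87

Flux ∝ 1/d², so Δm = 5 log₁₀(d₂/d₁) = 5 log₁₀(88.7/13.0) = 4.170
m₂ = m₁ + Δm = 8.7 + (4.170) = 12.870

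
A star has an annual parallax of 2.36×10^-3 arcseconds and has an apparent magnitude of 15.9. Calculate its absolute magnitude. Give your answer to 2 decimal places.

M ≈ 7.76

d = 1/p = 1/2.36×10^-3″ = 423.7 pc
5 log₁₀(d/10 pc) = 5 log₁₀(423.7) − 5 = 8.135
M = m − 5 log₁₀(d/10) = 15.9 − 8.135 = 7.765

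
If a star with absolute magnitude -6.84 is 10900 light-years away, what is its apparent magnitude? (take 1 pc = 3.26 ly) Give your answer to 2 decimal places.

m ≈ 5.78

d = 10900 ly / 3.26 = 3344 pc
m = M + 5 log₁₀ d − 5 = -6.84 + 5·3.5242 − 5 = 5.781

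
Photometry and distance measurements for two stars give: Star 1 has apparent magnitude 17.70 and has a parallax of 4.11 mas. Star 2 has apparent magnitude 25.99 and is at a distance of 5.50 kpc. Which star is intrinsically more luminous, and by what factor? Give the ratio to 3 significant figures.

Star 1 is more luminous, by a factor of 4.05.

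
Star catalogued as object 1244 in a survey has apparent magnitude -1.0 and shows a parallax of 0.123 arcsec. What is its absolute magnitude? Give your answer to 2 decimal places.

d = 1/p = 1/0.123″ = 8.130 pc
5 log₁₀(d/10 pc) = 5 log₁₀(8.130) − 5 = -0.450
M = m − 5 log₁₀(d/10) = -1.0 + 0.450 = -0.550

M ≈ -0.55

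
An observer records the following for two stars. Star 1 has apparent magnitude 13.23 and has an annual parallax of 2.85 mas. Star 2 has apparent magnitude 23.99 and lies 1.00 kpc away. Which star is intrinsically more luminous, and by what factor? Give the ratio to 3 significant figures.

Star 1 is more luminous, by a factor of 2480.

Star 1: p = 2.85 mas = 2.85×10^-3″ → d = 1/p = 350.9 pc
Star 1: M = m − 5 log₁₀ d + 5 = 13.23 − 5·2.5452 + 5 = 5.504
Star 2: d = 1.00 kpc = 1000 pc
Star 2: M = m − 5 log₁₀ d + 5 = 23.99 − 5·3.0000 + 5 = 13.990
ΔM = M_1 − M_2 = 5.504 − (13.990) = -8.486; smaller M is more luminous → Star 1.
L ratio = 10^(0.4 |ΔM|) = 10^3.394 = 2479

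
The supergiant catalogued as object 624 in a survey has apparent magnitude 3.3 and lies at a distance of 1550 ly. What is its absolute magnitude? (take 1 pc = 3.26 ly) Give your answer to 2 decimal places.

d = 1550 ly / 3.26 = 475.5 pc
5 log₁₀(d/10 pc) = 5 log₁₀(475.5) − 5 = 8.386
M = m − 5 log₁₀(d/10) = 3.3 − 8.386 = -5.086

M ≈ -5.09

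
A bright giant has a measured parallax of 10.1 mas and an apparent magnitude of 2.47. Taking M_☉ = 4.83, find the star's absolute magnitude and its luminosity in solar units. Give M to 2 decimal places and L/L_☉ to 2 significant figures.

d = 1/p = 1000/10.1 mas = 99.01 pc
M = m − 5 log₁₀ d + 5 = 2.47 − 5·1.9957 + 5 = -2.508
M − M_☉ = -2.508 − 4.83 = -7.338
L/L_☉ = 10^(−0.4 × -7.338) = 861.7

M ≈ -2.51; L/L_☉ ≈ 860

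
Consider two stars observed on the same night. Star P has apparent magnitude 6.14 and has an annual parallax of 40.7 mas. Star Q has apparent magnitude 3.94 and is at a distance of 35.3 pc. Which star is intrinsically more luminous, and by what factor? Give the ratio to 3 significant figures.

Star Q is more luminous, by a factor of 15.7.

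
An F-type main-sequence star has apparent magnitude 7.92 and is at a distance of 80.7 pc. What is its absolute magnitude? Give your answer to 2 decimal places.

5 log₁₀(d/10 pc) = 5 log₁₀(80.70) − 5 = 4.534
M = m − 5 log₁₀(d/10) = 7.92 − 4.534 = 3.386

M ≈ 3.39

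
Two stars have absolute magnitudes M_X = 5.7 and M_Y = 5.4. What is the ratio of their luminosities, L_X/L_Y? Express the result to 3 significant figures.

L_X/L_Y ≈ 0.759

ΔM = M_X − M_Y = 0.3
L_X/L_Y = 10^(−0.4 ΔM) = 10^-0.120 = 0.7586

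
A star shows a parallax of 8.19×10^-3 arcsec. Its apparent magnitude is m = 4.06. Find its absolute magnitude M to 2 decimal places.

M ≈ -1.37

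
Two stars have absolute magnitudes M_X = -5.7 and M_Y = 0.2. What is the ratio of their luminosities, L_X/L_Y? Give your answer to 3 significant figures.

L_X/L_Y ≈ 229

ΔM = M_X − M_Y = -5.9
L_X/L_Y = 10^(−0.4 ΔM) = 10^2.360 = 229.1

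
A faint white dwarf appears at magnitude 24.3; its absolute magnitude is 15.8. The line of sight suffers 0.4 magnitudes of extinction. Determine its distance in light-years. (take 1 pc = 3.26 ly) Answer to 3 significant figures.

d ≈ 1360 ly

m − M = 5 log₁₀(d/10 pc) + A  ⇒  24.3 − (15.8) − 0.4 = 5 log₁₀(d/10)
8.100 = 5 log₁₀(d/10)
log₁₀ d = (m − M − A)/5 + 1 = 2.6200
d = 10^2.6200 = 416.9 pc
= 1359 ly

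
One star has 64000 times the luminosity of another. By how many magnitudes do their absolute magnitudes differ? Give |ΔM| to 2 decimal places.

|ΔM| ≈ 12.02

Pogson: ΔM = −2.5 log₁₀(ratio) = −2.5 log₁₀(64000) = −2.5 × 4.8062 = -12.015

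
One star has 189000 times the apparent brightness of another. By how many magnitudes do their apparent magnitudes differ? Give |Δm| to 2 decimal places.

|Δm| ≈ 13.19

Pogson: Δm = −2.5 log₁₀(ratio) = −2.5 log₁₀(189000) = −2.5 × 5.2765 = -13.191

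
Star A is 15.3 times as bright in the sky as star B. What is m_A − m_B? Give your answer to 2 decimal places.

Pogson: Δm = −2.5 log₁₀(ratio) = −2.5 log₁₀(15.3) = −2.5 × 1.1847 = -2.962
Star A is brighter, so it has the smaller magnitude: the difference is negative.

m_A − m_B ≈ -2.96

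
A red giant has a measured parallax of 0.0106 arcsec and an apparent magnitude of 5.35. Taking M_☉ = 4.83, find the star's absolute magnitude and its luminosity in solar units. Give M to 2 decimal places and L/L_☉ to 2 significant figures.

M ≈ 0.48; L/L_☉ ≈ 55

d = 1/p = 1/0.0106″ = 94.34 pc
M = m − 5 log₁₀ d + 5 = 5.35 − 5·1.9747 + 5 = 0.477
M − M_☉ = 0.477 − 4.83 = -4.353
L/L_☉ = 10^(−0.4 × -4.353) = 55.13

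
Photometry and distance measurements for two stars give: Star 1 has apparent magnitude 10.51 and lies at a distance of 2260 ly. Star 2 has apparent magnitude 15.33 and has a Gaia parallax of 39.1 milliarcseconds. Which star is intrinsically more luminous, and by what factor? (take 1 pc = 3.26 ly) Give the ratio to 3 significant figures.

Star 1 is more luminous, by a factor of 62200.

Star 1: d = 2260 ly / 3.26 = 693.3 pc
Star 1: M = m − 5 log₁₀ d + 5 = 10.51 − 5·2.8409 + 5 = 1.306
Star 2: p = 39.1 mas = 0.0391″ → d = 1/p = 25.58 pc
Star 2: M = m − 5 log₁₀ d + 5 = 15.33 − 5·1.4078 + 5 = 13.291
ΔM = M_1 − M_2 = 1.306 − (13.291) = -11.985; smaller M is more luminous → Star 1.
L ratio = 10^(0.4 |ΔM|) = 10^4.794 = 62250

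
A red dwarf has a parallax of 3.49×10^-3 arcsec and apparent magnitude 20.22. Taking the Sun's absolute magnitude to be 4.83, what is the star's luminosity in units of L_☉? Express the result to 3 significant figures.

L/L_☉ ≈ 5.73×10^-4

d = 1/p = 1/3.49×10^-3″ = 286.5 pc
M = m − 5 log₁₀ d + 5 = 20.22 − 5·2.4572 + 5 = 12.934
M − M_☉ = 12.934 − 4.83 = 8.104
L/L_☉ = 10^(−0.4 × 8.104) = 5.733×10^-4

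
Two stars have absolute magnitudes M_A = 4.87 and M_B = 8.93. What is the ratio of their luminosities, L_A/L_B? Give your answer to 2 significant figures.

ΔM = M_A − M_B = -4.06
L_A/L_B = 10^(−0.4 ΔM) = 10^1.624 = 42.07

L_A/L_B ≈ 42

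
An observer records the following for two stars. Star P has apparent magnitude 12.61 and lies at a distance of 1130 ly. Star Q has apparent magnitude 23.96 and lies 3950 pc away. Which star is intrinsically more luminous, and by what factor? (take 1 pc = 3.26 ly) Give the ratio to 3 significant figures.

Star P is more luminous, by a factor of 267.

Star P: d = 1130 ly / 3.26 = 346.6 pc
Star P: M = m − 5 log₁₀ d + 5 = 12.61 − 5·2.5399 + 5 = 4.911
Star Q: M = m − 5 log₁₀ d + 5 = 23.96 − 5·3.5966 + 5 = 10.977
ΔM = M_P − M_Q = 4.911 − (10.977) = -6.066; smaller M is more luminous → Star P.
L ratio = 10^(0.4 |ΔM|) = 10^2.427 = 267.0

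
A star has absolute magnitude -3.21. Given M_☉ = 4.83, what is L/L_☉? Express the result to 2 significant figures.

L/L_☉ ≈ 1600

M − M_☉ = -3.21 − 4.83 = -8.040
L/L_☉ = 10^(−0.4 (M − M_☉)) = 10^3.216 = 1644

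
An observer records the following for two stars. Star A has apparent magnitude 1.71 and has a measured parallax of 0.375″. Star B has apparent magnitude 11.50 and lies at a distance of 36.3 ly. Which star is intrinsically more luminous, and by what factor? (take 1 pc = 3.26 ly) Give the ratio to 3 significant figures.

Star A is more luminous, by a factor of 473.

Star A: d = 1/p = 1/0.375″ = 2.667 pc
Star A: M = m − 5 log₁₀ d + 5 = 1.71 − 5·0.4260 + 5 = 4.580
Star B: d = 36.3 ly / 3.26 = 11.13 pc
Star B: M = m − 5 log₁₀ d + 5 = 11.50 − 5·1.0467 + 5 = 11.267
ΔM = M_A − M_B = 4.580 − (11.267) = -6.686; smaller M is more luminous → Star A.
L ratio = 10^(0.4 |ΔM|) = 10^2.675 = 472.7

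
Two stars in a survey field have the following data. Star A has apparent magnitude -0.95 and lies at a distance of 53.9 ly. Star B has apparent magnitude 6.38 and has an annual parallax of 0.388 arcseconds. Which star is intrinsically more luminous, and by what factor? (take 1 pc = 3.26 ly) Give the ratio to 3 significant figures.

Star A is more luminous, by a factor of 35200.

Star A: d = 53.9 ly / 3.26 = 16.53 pc
Star A: M = m − 5 log₁₀ d + 5 = -0.95 − 5·1.2184 + 5 = -2.042
Star B: d = 1/p = 1/0.388″ = 2.577 pc
Star B: M = m − 5 log₁₀ d + 5 = 6.38 − 5·0.4112 + 5 = 9.324
ΔM = M_A − M_B = -2.042 − (9.324) = -11.366; smaller M is more luminous → Star A.
L ratio = 10^(0.4 |ΔM|) = 10^4.546 = 35190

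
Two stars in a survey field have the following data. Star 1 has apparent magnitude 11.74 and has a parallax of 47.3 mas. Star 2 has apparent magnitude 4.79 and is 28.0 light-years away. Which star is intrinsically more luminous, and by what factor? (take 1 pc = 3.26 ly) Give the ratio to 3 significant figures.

Star 2 is more luminous, by a factor of 99.4.

Star 1: p = 47.3 mas = 0.0473″ → d = 1/p = 21.14 pc
Star 1: M = m − 5 log₁₀ d + 5 = 11.74 − 5·1.3251 + 5 = 10.114
Star 2: d = 28.0 ly / 3.26 = 8.589 pc
Star 2: M = m − 5 log₁₀ d + 5 = 4.79 − 5·0.9339 + 5 = 5.120
ΔM = M_1 − M_2 = 10.114 − (5.120) = 4.994; smaller M is more luminous → Star 2.
L ratio = 10^(0.4 |ΔM|) = 10^1.998 = 99.45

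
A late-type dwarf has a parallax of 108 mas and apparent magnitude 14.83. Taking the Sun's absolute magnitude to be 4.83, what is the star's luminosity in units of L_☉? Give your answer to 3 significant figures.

L/L_☉ ≈ 8.57×10^-5

d = 1/p = 1000/108 mas = 9.259 pc
M = m − 5 log₁₀ d + 5 = 14.83 − 5·0.9666 + 5 = 14.997
M − M_☉ = 14.997 − 4.83 = 10.167
L/L_☉ = 10^(−0.4 × 10.167) = 8.573×10^-5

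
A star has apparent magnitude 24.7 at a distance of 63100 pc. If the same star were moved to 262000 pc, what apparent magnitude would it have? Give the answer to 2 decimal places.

m ≈ 27.79

Flux ∝ 1/d², so Δm = 5 log₁₀(d₂/d₁) = 5 log₁₀(262000/63100) = 3.091
m₂ = m₁ + Δm = 24.7 + (3.091) = 27.791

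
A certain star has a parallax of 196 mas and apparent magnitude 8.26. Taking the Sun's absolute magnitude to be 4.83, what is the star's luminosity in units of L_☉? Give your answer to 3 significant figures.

L/L_☉ ≈ 0.0111

d = 1/p = 1000/196 mas = 5.102 pc
M = m − 5 log₁₀ d + 5 = 8.26 − 5·0.7077 + 5 = 9.721
M − M_☉ = 9.721 − 4.83 = 4.891
L/L_☉ = 10^(−0.4 × 4.891) = 0.01105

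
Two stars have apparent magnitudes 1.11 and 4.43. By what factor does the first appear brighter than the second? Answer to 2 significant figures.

Δm = 1.11 − (4.43) = -3.32
Flux ratio = 10^(−0.4 Δm) = 10^(−0.4 × -3.32) = 10^1.328 = 21.28

21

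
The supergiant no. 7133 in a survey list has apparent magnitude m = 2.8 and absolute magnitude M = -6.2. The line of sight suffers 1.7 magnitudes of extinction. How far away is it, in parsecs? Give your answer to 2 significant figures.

m − M = 5 log₁₀(d/10 pc) + A  ⇒  2.8 − (-6.2) − 1.7 = 5 log₁₀(d/10)
7.300 = 5 log₁₀(d/10)
log₁₀ d = (m − M − A)/5 + 1 = 2.4600
d = 10^2.4600 = 288.4 pc

d ≈ 290 pc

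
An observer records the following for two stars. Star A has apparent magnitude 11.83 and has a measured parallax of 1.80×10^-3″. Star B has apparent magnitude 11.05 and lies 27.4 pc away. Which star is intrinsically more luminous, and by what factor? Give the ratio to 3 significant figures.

Star A is more luminous, by a factor of 200.

Star A: d = 1/p = 1/1.80×10^-3″ = 555.6 pc
Star A: M = m − 5 log₁₀ d + 5 = 11.83 − 5·2.7447 + 5 = 3.106
Star B: M = m − 5 log₁₀ d + 5 = 11.05 − 5·1.4378 + 5 = 8.861
ΔM = M_A − M_B = 3.106 − (8.861) = -5.755; smaller M is more luminous → Star A.
L ratio = 10^(0.4 |ΔM|) = 10^2.302 = 200.4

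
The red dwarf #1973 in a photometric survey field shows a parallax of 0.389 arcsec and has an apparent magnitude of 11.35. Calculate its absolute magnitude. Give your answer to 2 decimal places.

M ≈ 14.30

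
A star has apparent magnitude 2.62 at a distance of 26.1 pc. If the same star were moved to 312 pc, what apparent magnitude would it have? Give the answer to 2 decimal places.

m ≈ 8.01

Flux ∝ 1/d², so Δm = 5 log₁₀(d₂/d₁) = 5 log₁₀(312/26.1) = 5.388
m₂ = m₁ + Δm = 2.62 + (5.388) = 8.008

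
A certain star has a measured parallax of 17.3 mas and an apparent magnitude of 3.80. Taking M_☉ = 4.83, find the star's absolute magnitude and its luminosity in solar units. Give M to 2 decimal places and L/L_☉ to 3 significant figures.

d = 1/p = 1000/17.3 mas = 57.80 pc
M = m − 5 log₁₀ d + 5 = 3.80 − 5·1.7620 + 5 = -0.010
M − M_☉ = -0.010 − 4.83 = -4.840
L/L_☉ = 10^(−0.4 × -4.840) = 86.28

M ≈ -0.01; L/L_☉ ≈ 86.3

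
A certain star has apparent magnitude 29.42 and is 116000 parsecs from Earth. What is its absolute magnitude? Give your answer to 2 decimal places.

M ≈ 9.10

5 log₁₀(d/10 pc) = 5 log₁₀(116000) − 5 = 20.322
M = m − 5 log₁₀(d/10) = 29.42 − 20.322 = 9.098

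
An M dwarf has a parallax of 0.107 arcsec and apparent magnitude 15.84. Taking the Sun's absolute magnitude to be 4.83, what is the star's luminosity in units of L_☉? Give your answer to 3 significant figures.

d = 1/p = 1/0.107″ = 9.346 pc
M = m − 5 log₁₀ d + 5 = 15.84 − 5·0.9706 + 5 = 15.987
M − M_☉ = 15.987 − 4.83 = 11.157
L/L_☉ = 10^(−0.4 × 11.157) = 3.445×10^-5

L/L_☉ ≈ 3.45×10^-5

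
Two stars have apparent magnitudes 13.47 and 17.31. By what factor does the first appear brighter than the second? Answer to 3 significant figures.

Δm = 13.47 − (17.31) = -3.84
Flux ratio = 10^(−0.4 Δm) = 10^(−0.4 × -3.84) = 10^1.536 = 34.36

34.4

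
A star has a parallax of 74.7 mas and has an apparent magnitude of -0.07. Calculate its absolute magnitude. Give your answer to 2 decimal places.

p = 74.7 mas = 0.0747″ → d = 1/p = 13.39 pc
5 log₁₀(d/10 pc) = 5 log₁₀(13.39) − 5 = 0.633
M = m − 5 log₁₀(d/10) = -0.07 − 0.633 = -0.703

M ≈ -0.70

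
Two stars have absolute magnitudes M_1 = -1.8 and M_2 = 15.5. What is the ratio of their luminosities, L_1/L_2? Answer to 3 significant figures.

ΔM = M_1 − M_2 = -17.3
L_1/L_2 = 10^(−0.4 ΔM) = 10^6.920 = 8.318×10^6

L_1/L_2 ≈ 8.32×10^6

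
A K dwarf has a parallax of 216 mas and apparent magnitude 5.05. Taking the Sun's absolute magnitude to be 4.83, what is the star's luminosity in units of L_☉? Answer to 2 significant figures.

d = 1/p = 1000/216 mas = 4.630 pc
M = m − 5 log₁₀ d + 5 = 5.05 − 5·0.6655 + 5 = 6.722
M − M_☉ = 6.722 − 4.83 = 1.892
L/L_☉ = 10^(−0.4 × 1.892) = 0.1750

L/L_☉ ≈ 0.18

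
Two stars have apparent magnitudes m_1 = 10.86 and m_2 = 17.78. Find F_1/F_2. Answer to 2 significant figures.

F_1/F_2 ≈ 590

Δm = 10.86 − (17.78) = -6.92
Flux ratio = 10^(−0.4 Δm) = 10^(−0.4 × -6.92) = 10^2.768 = 586.1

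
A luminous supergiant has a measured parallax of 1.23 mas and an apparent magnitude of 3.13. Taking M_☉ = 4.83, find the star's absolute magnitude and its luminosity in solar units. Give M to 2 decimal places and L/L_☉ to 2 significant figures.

d = 1/p = 1000/1.23 mas = 813.0 pc
M = m − 5 log₁₀ d + 5 = 3.13 − 5·2.9101 + 5 = -6.420
M − M_☉ = -6.420 − 4.83 = -11.250
L/L_☉ = 10^(−0.4 × -11.250) = 31640

M ≈ -6.42; L/L_☉ ≈ 32000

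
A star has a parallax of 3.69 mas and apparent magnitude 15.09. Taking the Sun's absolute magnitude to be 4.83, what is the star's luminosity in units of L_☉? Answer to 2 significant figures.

d = 1/p = 1000/3.69 mas = 271.0 pc
M = m − 5 log₁₀ d + 5 = 15.09 − 5·2.4330 + 5 = 7.925
M − M_☉ = 7.925 − 4.83 = 3.095
L/L_☉ = 10^(−0.4 × 3.095) = 0.05780

L/L_☉ ≈ 0.058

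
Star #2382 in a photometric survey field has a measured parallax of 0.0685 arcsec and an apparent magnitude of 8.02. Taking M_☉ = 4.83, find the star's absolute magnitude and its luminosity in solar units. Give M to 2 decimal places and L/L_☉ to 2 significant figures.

d = 1/p = 1/0.0685″ = 14.60 pc
M = m − 5 log₁₀ d + 5 = 8.02 − 5·1.1643 + 5 = 7.198
M − M_☉ = 7.198 − 4.83 = 2.368
L/L_☉ = 10^(−0.4 × 2.368) = 0.1129

M ≈ 7.20; L/L_☉ ≈ 0.11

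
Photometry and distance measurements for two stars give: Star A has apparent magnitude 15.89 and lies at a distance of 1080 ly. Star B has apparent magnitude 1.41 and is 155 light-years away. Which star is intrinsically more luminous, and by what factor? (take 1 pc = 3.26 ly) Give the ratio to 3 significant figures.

Star A: d = 1080 ly / 3.26 = 331.3 pc
Star A: M = m − 5 log₁₀ d + 5 = 15.89 − 5·2.5202 + 5 = 8.289
Star B: d = 155 ly / 3.26 = 47.55 pc
Star B: M = m − 5 log₁₀ d + 5 = 1.41 − 5·1.6771 + 5 = -1.976
ΔM = M_A − M_B = 8.289 − (-1.976) = 10.265; smaller M is more luminous → Star B.
L ratio = 10^(0.4 |ΔM|) = 10^4.106 = 12760

Star B is more luminous, by a factor of 12800.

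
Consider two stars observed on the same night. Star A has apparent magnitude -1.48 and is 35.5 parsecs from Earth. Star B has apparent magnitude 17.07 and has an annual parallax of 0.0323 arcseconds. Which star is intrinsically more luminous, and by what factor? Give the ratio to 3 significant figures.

Star A is more luminous, by a factor of 3.46×10^7.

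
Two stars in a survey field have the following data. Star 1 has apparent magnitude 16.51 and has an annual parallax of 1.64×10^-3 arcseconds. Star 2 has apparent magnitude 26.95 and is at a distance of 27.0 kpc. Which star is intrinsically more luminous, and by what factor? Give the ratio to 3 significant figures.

Star 1: d = 1/p = 1/1.64×10^-3″ = 609.8 pc
Star 1: M = m − 5 log₁₀ d + 5 = 16.51 − 5·2.7852 + 5 = 7.584
Star 2: d = 27.0 kpc = 27000 pc
Star 2: M = m − 5 log₁₀ d + 5 = 26.95 − 5·4.4314 + 5 = 9.793
ΔM = M_1 − M_2 = 7.584 − (9.793) = -2.209; smaller M is more luminous → Star 1.
L ratio = 10^(0.4 |ΔM|) = 10^0.884 = 7.649

Star 1 is more luminous, by a factor of 7.65.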